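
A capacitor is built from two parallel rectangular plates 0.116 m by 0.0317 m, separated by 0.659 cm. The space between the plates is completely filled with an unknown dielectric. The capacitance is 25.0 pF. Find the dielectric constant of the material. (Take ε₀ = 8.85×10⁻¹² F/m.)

κ ≈ 5.06

A = 0.116 × 0.0317 m² = 3.68×10⁻³ m².
κ = Cd/(ε₀A) = 2.50×10⁻¹¹ × 6.59×10⁻³ / (8.85×10⁻¹² × 3.68×10⁻³) = 5.06.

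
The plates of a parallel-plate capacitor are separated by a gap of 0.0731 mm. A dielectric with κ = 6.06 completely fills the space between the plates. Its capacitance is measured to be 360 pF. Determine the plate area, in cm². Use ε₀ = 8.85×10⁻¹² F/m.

A = Cd/(κε₀) = 3.60×10⁻¹⁰ × 7.31×10⁻⁵ / (6.06 × 8.85×10⁻¹²) = 4.91×10⁻⁴ m².

A ≈ 4.91 cm²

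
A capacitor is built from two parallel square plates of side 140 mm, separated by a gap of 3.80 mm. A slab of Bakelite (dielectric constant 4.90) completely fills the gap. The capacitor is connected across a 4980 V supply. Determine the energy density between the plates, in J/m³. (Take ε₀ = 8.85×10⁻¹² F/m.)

E = V/d = 4980 / 3.80×10⁻³ = 1.31×10⁶ V/m.
u = ½κε₀E² = ½ × 4.90 × 8.85×10⁻¹² × (1.31×10⁶)² = 37.2 J/m³.

u ≈ 37.2 J/m³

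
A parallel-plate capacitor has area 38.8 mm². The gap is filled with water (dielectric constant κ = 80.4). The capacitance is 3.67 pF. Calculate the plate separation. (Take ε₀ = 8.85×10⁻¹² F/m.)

d ≈ 7.52 mm

A = 38.8 mm² = 3.88×10⁻⁵ m².
d = κε₀A/C = 80.4 × 8.85×10⁻¹² × 3.88×10⁻⁵ / 3.67×10⁻¹² = 7.52×10⁻³ m.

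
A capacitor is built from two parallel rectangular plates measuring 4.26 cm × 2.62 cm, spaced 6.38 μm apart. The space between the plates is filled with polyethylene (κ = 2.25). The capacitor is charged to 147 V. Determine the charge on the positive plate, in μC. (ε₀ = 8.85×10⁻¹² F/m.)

A = 4.26 × 2.62 cm² = 1.12×10⁻³ m².
C = κε₀A/d = 2.25 × 8.85×10⁻¹² × 1.12×10⁻³ / 6.38×10⁻⁶ = 3.48×10⁻⁹ F.
Q = CV = 3.48×10⁻⁹ × 147 = 5.12×10⁻⁷ C.

Q ≈ 0.512 μC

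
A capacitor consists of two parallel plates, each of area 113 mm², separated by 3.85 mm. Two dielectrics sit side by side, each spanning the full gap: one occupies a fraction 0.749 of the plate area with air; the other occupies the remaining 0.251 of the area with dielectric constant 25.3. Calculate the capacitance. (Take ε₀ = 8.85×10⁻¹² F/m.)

A = 113 mm² = 1.13×10⁻⁴ m².
Side-by-side slabs ⇒ two capacitors in parallel, each spanning the full gap.
C₁ = κ₁ε₀A₁/d = 1.00 × 8.85×10⁻¹² × 8.46×10⁻⁵ / 3.85×10⁻³ = 1.95×10⁻¹³ F.
C₂ = κ₂ε₀A₂/d = 25.3 × 8.85×10⁻¹² × 2.84×10⁻⁵ / 3.85×10⁻³ = 1.65×10⁻¹² F.
C = C₁ + C₂ = 1.84×10⁻¹² F.

1.84 pF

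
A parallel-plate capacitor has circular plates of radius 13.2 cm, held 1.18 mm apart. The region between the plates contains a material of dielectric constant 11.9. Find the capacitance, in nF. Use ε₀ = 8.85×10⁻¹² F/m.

A = π(13.2 cm)² = 5.47×10⁻² m².
C = κε₀A/d = 11.9 × 8.85×10⁻¹² × 5.47×10⁻² / 1.18×10⁻³ = 4.89×10⁻⁹ F.

4.89 nF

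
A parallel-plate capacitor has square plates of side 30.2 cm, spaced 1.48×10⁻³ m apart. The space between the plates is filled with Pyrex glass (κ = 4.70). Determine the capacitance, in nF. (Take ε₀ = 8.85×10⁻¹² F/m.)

C ≈ 2.56 nF

A = (30.2 cm)² = 9.12×10⁻² m².
C = κε₀A/d = 4.70 × 8.85×10⁻¹² × 9.12×10⁻² / 1.48×10⁻³ = 2.56×10⁻⁹ F.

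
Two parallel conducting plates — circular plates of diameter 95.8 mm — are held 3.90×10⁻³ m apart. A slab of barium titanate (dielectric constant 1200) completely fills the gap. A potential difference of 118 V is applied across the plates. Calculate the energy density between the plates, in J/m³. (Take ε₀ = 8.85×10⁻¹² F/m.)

E = V/d = 118 / 3.90×10⁻³ = 3.03×10⁴ V/m.
u = ½κε₀E² = ½ × 1200 × 8.85×10⁻¹² × (3.03×10⁴)² = 4.86 J/m³.

u ≈ 4.86 J/m³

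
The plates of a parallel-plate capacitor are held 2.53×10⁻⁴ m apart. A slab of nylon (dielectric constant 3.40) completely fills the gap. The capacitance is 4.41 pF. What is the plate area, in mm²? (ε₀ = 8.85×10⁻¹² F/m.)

A = Cd/(κε₀) = 4.41×10⁻¹² × 2.53×10⁻⁴ / (3.40 × 8.85×10⁻¹²) = 3.71×10⁻⁵ m².

37.1 mm²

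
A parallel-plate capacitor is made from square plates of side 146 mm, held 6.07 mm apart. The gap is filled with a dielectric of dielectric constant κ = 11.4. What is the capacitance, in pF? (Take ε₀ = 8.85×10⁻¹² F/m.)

C ≈ 354 pF

A = (146 mm)² = 2.13×10⁻² m².
C = κε₀A/d = 11.4 × 8.85×10⁻¹² × 2.13×10⁻² / 6.07×10⁻³ = 3.54×10⁻¹⁰ F.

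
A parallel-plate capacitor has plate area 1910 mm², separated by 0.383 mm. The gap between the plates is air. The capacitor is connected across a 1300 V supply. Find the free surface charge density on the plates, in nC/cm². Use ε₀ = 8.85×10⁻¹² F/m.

σ ≈ 3.00 nC/cm²

A = 1910 mm² = 1.91×10⁻³ m².
C = ε₀A/d = 8.85×10⁻¹² × 1.91×10⁻³ / 3.83×10⁻⁴ = 4.41×10⁻¹¹ F.
σ = Q/A = CV/A = 4.41×10⁻¹¹ × 1300 / 1.91×10⁻³ = 3.00×10⁻⁵ C/m².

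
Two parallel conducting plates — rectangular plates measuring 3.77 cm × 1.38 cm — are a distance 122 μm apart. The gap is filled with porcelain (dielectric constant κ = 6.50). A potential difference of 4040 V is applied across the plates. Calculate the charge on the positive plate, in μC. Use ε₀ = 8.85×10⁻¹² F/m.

0.991 μC

A = 3.77 × 1.38 cm² = 5.20×10⁻⁴ m².
C = κε₀A/d = 6.50 × 8.85×10⁻¹² × 5.20×10⁻⁴ / 1.22×10⁻⁴ = 2.45×10⁻¹⁰ F.
Q = CV = 2.45×10⁻¹⁰ × 4040 = 9.91×10⁻⁷ C.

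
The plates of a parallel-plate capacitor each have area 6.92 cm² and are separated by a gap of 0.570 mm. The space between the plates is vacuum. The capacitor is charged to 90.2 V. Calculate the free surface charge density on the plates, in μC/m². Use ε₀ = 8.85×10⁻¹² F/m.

σ ≈ 1.40 μC/m²

A = 6.92 cm² = 6.92×10⁻⁴ m².
C = ε₀A/d = 8.85×10⁻¹² × 6.92×10⁻⁴ / 5.70×10⁻⁴ = 1.07×10⁻¹¹ F.
σ = Q/A = CV/A = 1.07×10⁻¹¹ × 90.2 / 6.92×10⁻⁴ = 1.40×10⁻⁶ C/m².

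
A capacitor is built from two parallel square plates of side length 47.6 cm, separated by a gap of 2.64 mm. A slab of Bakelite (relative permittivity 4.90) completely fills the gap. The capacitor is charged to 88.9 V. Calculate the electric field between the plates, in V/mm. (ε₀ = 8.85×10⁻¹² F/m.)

33.7 V/mm

E = V/d = 88.9 / 2.64×10⁻³ = 3.37×10⁴ V/m.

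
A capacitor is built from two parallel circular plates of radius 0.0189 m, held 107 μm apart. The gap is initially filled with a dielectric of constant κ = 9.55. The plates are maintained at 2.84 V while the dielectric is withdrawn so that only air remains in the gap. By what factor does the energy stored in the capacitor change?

U₂/U₁ ≈ 0.105

Battery connected ⇒ V is held fixed.
C₂ = 0.105 C₁ and U = ½CV², so U₂/U₁ = C₂/C₁ = 0.105.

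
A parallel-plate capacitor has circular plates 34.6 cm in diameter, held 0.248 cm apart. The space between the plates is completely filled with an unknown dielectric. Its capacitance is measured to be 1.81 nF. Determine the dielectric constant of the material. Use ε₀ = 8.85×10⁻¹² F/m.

κ ≈ 5.39

A = π(34.6/2 cm)² = 9.40×10⁻² m².
κ = Cd/(ε₀A) = 1.81×10⁻⁹ × 2.48×10⁻³ / (8.85×10⁻¹² × 9.40×10⁻²) = 5.39.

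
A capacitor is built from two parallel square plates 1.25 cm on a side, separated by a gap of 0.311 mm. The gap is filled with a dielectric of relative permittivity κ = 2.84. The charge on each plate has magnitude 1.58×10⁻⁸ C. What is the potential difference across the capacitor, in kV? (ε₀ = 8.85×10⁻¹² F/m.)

A = (1.25 cm)² = 1.56×10⁻⁴ m².
C = κε₀A/d = 2.84 × 8.85×10⁻¹² × 1.56×10⁻⁴ / 3.11×10⁻⁴ = 1.26×10⁻¹¹ F.
V = Q/C = 1.58×10⁻⁸ / 1.26×10⁻¹¹ = 1.25×10³ V.

V ≈ 1.25 kV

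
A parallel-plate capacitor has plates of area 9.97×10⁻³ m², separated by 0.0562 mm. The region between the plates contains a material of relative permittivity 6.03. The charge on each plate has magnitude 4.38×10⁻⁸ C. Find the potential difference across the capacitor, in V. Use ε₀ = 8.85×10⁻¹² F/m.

C = κε₀A/d = 6.03 × 8.85×10⁻¹² × 9.97×10⁻³ / 5.62×10⁻⁵ = 9.47×10⁻⁹ F.
V = Q/C = 4.38×10⁻⁸ / 9.47×10⁻⁹ = 4.63 V.

4.63 V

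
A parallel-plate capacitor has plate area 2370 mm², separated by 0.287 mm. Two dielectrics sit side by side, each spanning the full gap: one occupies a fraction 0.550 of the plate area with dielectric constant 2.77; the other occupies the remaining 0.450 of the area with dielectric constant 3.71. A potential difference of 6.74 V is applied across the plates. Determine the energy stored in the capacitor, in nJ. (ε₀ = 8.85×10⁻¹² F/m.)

A = 2370 mm² = 2.37×10⁻³ m².
Side-by-side slabs ⇒ two capacitors in parallel, each spanning the full gap.
C₁ = κ₁ε₀A₁/d = 2.77 × 8.85×10⁻¹² × 1.30×10⁻³ / 2.87×10⁻⁴ = 1.11×10⁻¹⁰ F.
C₂ = κ₂ε₀A₂/d = 3.71 × 8.85×10⁻¹² × 1.07×10⁻³ / 2.87×10⁻⁴ = 1.22×10⁻¹⁰ F.
C = C₁ + C₂ = 2.33×10⁻¹⁰ F.
U = ½CV² = ½ × 2.33×10⁻¹⁰ × (6.74)² = 5.30×10⁻⁹ J.

U ≈ 5.30 nJ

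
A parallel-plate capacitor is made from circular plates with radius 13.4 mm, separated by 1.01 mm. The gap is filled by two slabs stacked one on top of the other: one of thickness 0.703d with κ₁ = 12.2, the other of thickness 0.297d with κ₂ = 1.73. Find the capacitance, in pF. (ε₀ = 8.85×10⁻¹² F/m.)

A = π(13.4 mm)² = 5.64×10⁻⁴ m².
Stacked slabs ⇒ two capacitors in series, each with the full plate area.
C₁ = κ₁ε₀A/d₁ = 12.2 × 8.85×10⁻¹² × 5.64×10⁻⁴ / 7.10×10⁻⁴ = 8.58×10⁻¹¹ F.
C₂ = κ₂ε₀A/d₂ = 1.73 × 8.85×10⁻¹² × 5.64×10⁻⁴ / 3.00×10⁻⁴ = 2.88×10⁻¹¹ F.
C = (1/C₁ + 1/C₂)⁻¹ = 2.16×10⁻¹¹ F.

C ≈ 21.6 pF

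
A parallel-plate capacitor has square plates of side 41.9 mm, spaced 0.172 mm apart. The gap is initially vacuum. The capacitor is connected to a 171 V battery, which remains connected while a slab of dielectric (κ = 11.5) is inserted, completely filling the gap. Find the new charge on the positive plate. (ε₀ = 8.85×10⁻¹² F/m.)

A = (41.9 mm)² = 1.76×10⁻³ m².
Initially C₁ = ε₀A/d = 8.85×10⁻¹² × 1.76×10⁻³ / 1.72×10⁻⁴ = 9.03×10⁻¹¹ F.
Q₁ = 1.54×10⁻⁸ C.
Battery connected ⇒ V is held fixed. C₂ = 11.5 C₁ and Q = CV, so Q₂/Q₁ = C₂/C₁ = 11.5.
Q₂ = 11.5 × 1.54×10⁻⁸ = 1.78×10⁻⁷ C.

Q ≈ 178 nC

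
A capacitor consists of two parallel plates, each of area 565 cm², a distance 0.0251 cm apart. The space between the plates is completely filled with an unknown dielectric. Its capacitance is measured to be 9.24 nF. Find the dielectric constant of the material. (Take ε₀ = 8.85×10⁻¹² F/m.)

A = 565 cm² = 5.65×10⁻² m².
κ = Cd/(ε₀A) = 9.24×10⁻⁹ × 2.51×10⁻⁴ / (8.85×10⁻¹² × 5.65×10⁻²) = 4.64.

4.64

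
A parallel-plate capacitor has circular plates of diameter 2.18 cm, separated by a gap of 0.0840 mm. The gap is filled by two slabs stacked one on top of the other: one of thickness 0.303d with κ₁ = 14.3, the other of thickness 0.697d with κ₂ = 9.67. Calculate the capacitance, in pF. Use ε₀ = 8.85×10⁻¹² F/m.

C ≈ 422 pF

A = π(2.18/2 cm)² = 3.73×10⁻⁴ m².
Stacked slabs ⇒ two capacitors in series, each with the full plate area.
C₁ = κ₁ε₀A/d₁ = 14.3 × 8.85×10⁻¹² × 3.73×10⁻⁴ / 2.55×10⁻⁵ = 1.86×10⁻⁹ F.
C₂ = κ₂ε₀A/d₂ = 9.67 × 8.85×10⁻¹² × 3.73×10⁻⁴ / 5.85×10⁻⁵ = 5.46×10⁻¹⁰ F.
C = (1/C₁ + 1/C₂)⁻¹ = 4.22×10⁻¹⁰ F.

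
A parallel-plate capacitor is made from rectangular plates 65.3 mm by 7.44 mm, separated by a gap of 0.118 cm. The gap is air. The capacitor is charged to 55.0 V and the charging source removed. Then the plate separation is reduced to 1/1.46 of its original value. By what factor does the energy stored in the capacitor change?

U₂/U₁ ≈ 0.685

Isolated ⇒ Q is held fixed.
C₂ = 1.46 C₁ and U = Q²/(2C), so U₂/U₁ = C₁/C₂ = 0.685.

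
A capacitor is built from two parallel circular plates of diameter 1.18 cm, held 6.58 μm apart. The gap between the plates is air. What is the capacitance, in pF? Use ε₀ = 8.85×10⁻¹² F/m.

A = π(1.18/2 cm)² = 1.09×10⁻⁴ m².
C = ε₀A/d = 8.85×10⁻¹² × 1.09×10⁻⁴ / 6.58×10⁻⁶ = 1.47×10⁻¹⁰ F.

147 pF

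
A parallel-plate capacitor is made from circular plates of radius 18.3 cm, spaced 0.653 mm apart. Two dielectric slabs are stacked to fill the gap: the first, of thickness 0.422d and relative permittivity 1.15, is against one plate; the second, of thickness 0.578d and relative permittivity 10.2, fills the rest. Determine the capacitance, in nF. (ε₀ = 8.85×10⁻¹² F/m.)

A = π(18.3 cm)² = 0.105 m².
Stacked slabs ⇒ two capacitors in series, each with the full plate area.
C₁ = κ₁ε₀A/d₁ = 1.15 × 8.85×10⁻¹² × 0.105 / 2.76×10⁻⁴ = 3.89×10⁻⁹ F.
C₂ = κ₂ε₀A/d₂ = 10.2 × 8.85×10⁻¹² × 0.105 / 3.77×10⁻⁴ = 2.52×10⁻⁸ F.
C = (1/C₁ + 1/C₂)⁻¹ = 3.37×10⁻⁹ F.

3.37 nF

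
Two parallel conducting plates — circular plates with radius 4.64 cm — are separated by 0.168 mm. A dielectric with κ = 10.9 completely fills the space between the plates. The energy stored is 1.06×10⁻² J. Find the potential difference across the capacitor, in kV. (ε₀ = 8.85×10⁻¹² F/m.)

V ≈ 2.34 kV

A = π(4.64 cm)² = 6.76×10⁻³ m².
C = κε₀A/d = 10.9 × 8.85×10⁻¹² × 6.76×10⁻³ / 1.68×10⁻⁴ = 3.88×10⁻⁹ F.
V = √(2U/C) = √(2 × 1.06×10⁻² / 3.88×10⁻⁹) = 2.34×10³ V.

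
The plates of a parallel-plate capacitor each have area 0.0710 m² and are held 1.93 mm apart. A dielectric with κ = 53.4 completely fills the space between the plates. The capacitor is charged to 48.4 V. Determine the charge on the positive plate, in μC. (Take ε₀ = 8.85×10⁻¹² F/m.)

C = κε₀A/d = 53.4 × 8.85×10⁻¹² × 7.10×10⁻² / 1.93×10⁻³ = 1.74×10⁻⁸ F.
Q = CV = 1.74×10⁻⁸ × 48.4 = 8.41×10⁻⁷ C.

0.841 μC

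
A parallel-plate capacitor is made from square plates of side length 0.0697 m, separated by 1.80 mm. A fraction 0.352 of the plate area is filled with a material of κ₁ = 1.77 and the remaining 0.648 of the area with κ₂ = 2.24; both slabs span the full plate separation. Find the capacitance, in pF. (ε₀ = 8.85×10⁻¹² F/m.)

C ≈ 49.6 pF

A = (0.0697 m)² = 4.86×10⁻³ m².
Side-by-side slabs ⇒ two capacitors in parallel, each spanning the full gap.
C₁ = κ₁ε₀A₁/d = 1.77 × 8.85×10⁻¹² × 1.71×10⁻³ / 1.80×10⁻³ = 1.49×10⁻¹¹ F.
C₂ = κ₂ε₀A₂/d = 2.24 × 8.85×10⁻¹² × 3.15×10⁻³ / 1.80×10⁻³ = 3.47×10⁻¹¹ F.
C = C₁ + C₂ = 4.96×10⁻¹¹ F.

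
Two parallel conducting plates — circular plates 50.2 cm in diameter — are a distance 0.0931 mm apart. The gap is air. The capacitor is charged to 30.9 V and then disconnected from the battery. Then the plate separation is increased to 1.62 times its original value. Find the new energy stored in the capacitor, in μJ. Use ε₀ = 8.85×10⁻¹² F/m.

14.6 μJ

A = π(50.2/2 cm)² = 0.198 m².
Initially C₁ = ε₀A/d = 8.85×10⁻¹² × 0.198 / 9.31×10⁻⁵ = 1.88×10⁻⁸ F.
U₁ = 8.98×10⁻⁶ J.
Isolated ⇒ Q is held fixed. C₂ = 0.617 C₁ and U = Q²/(2C), so U₂/U₁ = C₁/C₂ = 1.62.
U₂ = 1.62 × 8.98×10⁻⁶ = 1.46×10⁻⁵ J.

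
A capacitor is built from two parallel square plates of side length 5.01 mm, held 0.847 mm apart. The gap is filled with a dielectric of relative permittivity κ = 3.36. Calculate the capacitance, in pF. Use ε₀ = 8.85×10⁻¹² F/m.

C ≈ 0.881 pF

A = (5.01 mm)² = 2.51×10⁻⁵ m².
C = κε₀A/d = 3.36 × 8.85×10⁻¹² × 2.51×10⁻⁵ / 8.47×10⁻⁴ = 8.81×10⁻¹³ F.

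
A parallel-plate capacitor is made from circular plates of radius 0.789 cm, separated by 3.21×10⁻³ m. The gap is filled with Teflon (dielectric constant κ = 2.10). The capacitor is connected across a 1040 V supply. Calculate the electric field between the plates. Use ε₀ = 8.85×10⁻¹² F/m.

E = V/d = 1040 / 3.21×10⁻³ = 3.24×10⁵ V/m.

E ≈ 324 V/mm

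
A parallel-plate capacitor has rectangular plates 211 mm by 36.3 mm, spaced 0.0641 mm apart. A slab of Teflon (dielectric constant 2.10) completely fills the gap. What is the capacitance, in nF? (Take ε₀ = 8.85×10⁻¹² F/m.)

C ≈ 2.22 nF

A = 211 × 36.3 mm² = 7.66×10⁻³ m².
C = κε₀A/d = 2.10 × 8.85×10⁻¹² × 7.66×10⁻³ / 6.41×10⁻⁵ = 2.22×10⁻⁹ F.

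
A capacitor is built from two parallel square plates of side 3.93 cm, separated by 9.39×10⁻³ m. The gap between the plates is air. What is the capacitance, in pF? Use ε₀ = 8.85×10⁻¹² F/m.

C ≈ 1.46 pF

A = (3.93 cm)² = 1.54×10⁻³ m².
C = ε₀A/d = 8.85×10⁻¹² × 1.54×10⁻³ / 9.39×10⁻³ = 1.46×10⁻¹² F.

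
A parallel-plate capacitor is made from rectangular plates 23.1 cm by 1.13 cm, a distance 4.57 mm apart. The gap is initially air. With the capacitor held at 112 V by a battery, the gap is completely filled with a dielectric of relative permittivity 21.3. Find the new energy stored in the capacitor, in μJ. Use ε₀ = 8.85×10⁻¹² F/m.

U ≈ 0.675 μJ

A = 23.1 × 1.13 cm² = 2.61×10⁻³ m².
Initially C₁ = ε₀A/d = 8.85×10⁻¹² × 2.61×10⁻³ / 4.57×10⁻³ = 5.05×10⁻¹² F.
U₁ = 3.17×10⁻⁸ J.
Battery connected ⇒ V is held fixed. C₂ = 21.3 C₁ and U = ½CV², so U₂/U₁ = C₂/C₁ = 21.3.
U₂ = 21.3 × 3.17×10⁻⁸ = 6.75×10⁻⁷ J.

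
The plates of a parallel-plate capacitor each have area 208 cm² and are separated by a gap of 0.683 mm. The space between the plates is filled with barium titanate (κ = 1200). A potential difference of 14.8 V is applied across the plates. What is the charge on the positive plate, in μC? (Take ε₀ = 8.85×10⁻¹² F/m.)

A = 208 cm² = 2.08×10⁻² m².
C = κε₀A/d = 1200 × 8.85×10⁻¹² × 2.08×10⁻² / 6.83×10⁻⁴ = 3.23×10⁻⁷ F.
Q = CV = 3.23×10⁻⁷ × 14.8 = 4.79×10⁻⁶ C.

Q ≈ 4.79 μC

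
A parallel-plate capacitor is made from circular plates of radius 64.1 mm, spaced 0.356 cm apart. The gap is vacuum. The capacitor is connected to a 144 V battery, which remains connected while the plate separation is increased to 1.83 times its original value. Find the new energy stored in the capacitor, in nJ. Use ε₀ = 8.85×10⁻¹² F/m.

A = π(64.1 mm)² = 1.29×10⁻² m².
Initially C₁ = ε₀A/d = 8.85×10⁻¹² × 1.29×10⁻² / 3.56×10⁻³ = 3.21×10⁻¹¹ F.
U₁ = 3.33×10⁻⁷ J.
Battery connected ⇒ V is held fixed. C₂ = 0.546 C₁ and U = ½CV², so U₂/U₁ = C₂/C₁ = 0.546.
U₂ = 0.546 × 3.33×10⁻⁷ = 1.82×10⁻⁷ J.

182 nJ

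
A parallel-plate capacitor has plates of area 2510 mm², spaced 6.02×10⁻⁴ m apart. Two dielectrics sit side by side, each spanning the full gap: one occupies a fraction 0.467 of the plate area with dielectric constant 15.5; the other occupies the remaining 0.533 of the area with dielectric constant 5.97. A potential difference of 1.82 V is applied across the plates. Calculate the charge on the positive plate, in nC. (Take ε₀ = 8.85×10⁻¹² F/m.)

0.700 nC

A = 2510 mm² = 2.51×10⁻³ m².
Side-by-side slabs ⇒ two capacitors in parallel, each spanning the full gap.
C₁ = κ₁ε₀A₁/d = 15.5 × 8.85×10⁻¹² × 1.17×10⁻³ / 6.02×10⁻⁴ = 2.67×10⁻¹⁰ F.
C₂ = κ₂ε₀A₂/d = 5.97 × 8.85×10⁻¹² × 1.34×10⁻³ / 6.02×10⁻⁴ = 1.17×10⁻¹⁰ F.
C = C₁ + C₂ = 3.85×10⁻¹⁰ F.
Q = CV = 3.85×10⁻¹⁰ × 1.82 = 7.00×10⁻¹⁰ C.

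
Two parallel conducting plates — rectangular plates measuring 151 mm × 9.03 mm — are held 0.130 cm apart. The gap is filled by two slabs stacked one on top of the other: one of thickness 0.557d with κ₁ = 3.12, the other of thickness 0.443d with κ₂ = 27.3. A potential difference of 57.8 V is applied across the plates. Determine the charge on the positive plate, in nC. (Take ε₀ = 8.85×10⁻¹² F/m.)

2.75 nC

A = 151 × 9.03 mm² = 1.36×10⁻³ m².
Stacked slabs ⇒ two capacitors in series, each with the full plate area.
C₁ = κ₁ε₀A/d₁ = 3.12 × 8.85×10⁻¹² × 1.36×10⁻³ / 7.24×10⁻⁴ = 5.20×10⁻¹¹ F.
C₂ = κ₂ε₀A/d₂ = 27.3 × 8.85×10⁻¹² × 1.36×10⁻³ / 5.76×10⁻⁴ = 5.72×10⁻¹⁰ F.
C = (1/C₁ + 1/C₂)⁻¹ = 4.77×10⁻¹¹ F.
Q = CV = 4.77×10⁻¹¹ × 57.8 = 2.75×10⁻⁹ C.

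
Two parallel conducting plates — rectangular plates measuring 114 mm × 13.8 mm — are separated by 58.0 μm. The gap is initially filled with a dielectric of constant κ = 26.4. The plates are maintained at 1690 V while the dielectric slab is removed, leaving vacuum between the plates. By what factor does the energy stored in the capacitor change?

0.0379

Battery connected ⇒ V is held fixed.
C₂ = 0.0379 C₁ and U = ½CV², so U₂/U₁ = C₂/C₁ = 0.0379.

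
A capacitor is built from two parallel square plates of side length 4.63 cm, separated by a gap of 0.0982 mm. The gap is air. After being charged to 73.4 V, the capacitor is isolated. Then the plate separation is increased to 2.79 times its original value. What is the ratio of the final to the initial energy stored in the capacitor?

2.79

Isolated ⇒ Q is held fixed.
C₂ = 0.358 C₁ and U = Q²/(2C), so U₂/U₁ = C₁/C₂ = 2.79.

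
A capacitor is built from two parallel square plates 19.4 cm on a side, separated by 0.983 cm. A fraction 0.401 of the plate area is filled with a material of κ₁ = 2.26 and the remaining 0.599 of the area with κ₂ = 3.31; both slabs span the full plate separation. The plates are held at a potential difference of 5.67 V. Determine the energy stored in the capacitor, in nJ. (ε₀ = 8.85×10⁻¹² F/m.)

A = (19.4 cm)² = 3.76×10⁻² m².
Side-by-side slabs ⇒ two capacitors in parallel, each spanning the full gap.
C₁ = κ₁ε₀A₁/d = 2.26 × 8.85×10⁻¹² × 1.51×10⁻² / 9.83×10⁻³ = 3.07×10⁻¹¹ F.
C₂ = κ₂ε₀A₂/d = 3.31 × 8.85×10⁻¹² × 2.25×10⁻² / 9.83×10⁻³ = 6.72×10⁻¹¹ F.
C = C₁ + C₂ = 9.79×10⁻¹¹ F.
U = ½CV² = ½ × 9.79×10⁻¹¹ × (5.67)² = 1.57×10⁻⁹ J.

1.57 nJ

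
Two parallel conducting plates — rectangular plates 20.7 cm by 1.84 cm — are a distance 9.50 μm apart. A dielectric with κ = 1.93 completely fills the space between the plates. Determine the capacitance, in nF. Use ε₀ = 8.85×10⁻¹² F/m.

A = 20.7 × 1.84 cm² = 3.81×10⁻³ m².
C = κε₀A/d = 1.93 × 8.85×10⁻¹² × 3.81×10⁻³ / 9.50×10⁻⁶ = 6.85×10⁻⁹ F.

C ≈ 6.85 nF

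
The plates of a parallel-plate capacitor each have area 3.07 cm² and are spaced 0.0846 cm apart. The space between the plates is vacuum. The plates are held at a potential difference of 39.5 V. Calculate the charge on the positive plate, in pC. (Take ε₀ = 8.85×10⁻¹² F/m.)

127 pC

A = 3.07 cm² = 3.07×10⁻⁴ m².
C = ε₀A/d = 8.85×10⁻¹² × 3.07×10⁻⁴ / 8.46×10⁻⁴ = 3.21×10⁻¹² F.
Q = CV = 3.21×10⁻¹² × 39.5 = 1.27×10⁻¹⁰ C.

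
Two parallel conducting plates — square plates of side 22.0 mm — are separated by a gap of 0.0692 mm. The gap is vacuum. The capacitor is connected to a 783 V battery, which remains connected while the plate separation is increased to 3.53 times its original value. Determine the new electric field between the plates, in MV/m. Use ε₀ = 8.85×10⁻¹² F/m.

A = (22.0 mm)² = 4.84×10⁻⁴ m².
Initially C₁ = ε₀A/d = 8.85×10⁻¹² × 4.84×10⁻⁴ / 6.92×10⁻⁵ = 6.19×10⁻¹¹ F.
E₁ = 1.13×10⁷ V/m.
Battery connected ⇒ V is held fixed. E = V/d, so E₂/E₁ = d₁/d₂ = 0.283.
E₂ = 0.283 × 1.13×10⁷ = 3.21×10⁶ V/m.

E ≈ 3.21 MV/m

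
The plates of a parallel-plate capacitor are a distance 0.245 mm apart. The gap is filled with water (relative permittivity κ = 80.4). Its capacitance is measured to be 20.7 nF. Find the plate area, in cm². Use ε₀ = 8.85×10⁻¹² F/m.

71.3 cm²

A = Cd/(κε₀) = 2.07×10⁻⁸ × 2.45×10⁻⁴ / (80.4 × 8.85×10⁻¹²) = 7.13×10⁻³ m².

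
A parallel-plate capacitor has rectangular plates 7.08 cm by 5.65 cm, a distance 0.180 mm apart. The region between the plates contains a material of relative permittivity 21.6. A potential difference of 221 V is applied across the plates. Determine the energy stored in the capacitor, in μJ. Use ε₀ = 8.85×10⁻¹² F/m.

U ≈ 104 μJ

A = 7.08 × 5.65 cm² = 4.00×10⁻³ m².
C = κε₀A/d = 21.6 × 8.85×10⁻¹² × 4.00×10⁻³ / 1.80×10⁻⁴ = 4.25×10⁻⁹ F.
U = ½CV² = ½ × 4.25×10⁻⁹ × (221)² = 1.04×10⁻⁴ J.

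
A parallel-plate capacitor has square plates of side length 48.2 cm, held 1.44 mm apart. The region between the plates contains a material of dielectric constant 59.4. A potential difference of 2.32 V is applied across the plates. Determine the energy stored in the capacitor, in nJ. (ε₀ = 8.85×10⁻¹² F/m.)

A = (48.2 cm)² = 0.232 m².
C = κε₀A/d = 59.4 × 8.85×10⁻¹² × 0.232 / 1.44×10⁻³ = 8.48×10⁻⁸ F.
U = ½CV² = ½ × 8.48×10⁻⁸ × (2.32)² = 2.28×10⁻⁷ J.

228 nJ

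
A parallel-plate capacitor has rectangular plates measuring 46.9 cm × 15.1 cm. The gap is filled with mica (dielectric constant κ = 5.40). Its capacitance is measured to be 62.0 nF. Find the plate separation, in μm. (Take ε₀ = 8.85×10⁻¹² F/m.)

d ≈ 54.6 μm

A = 46.9 × 15.1 cm² = 7.08×10⁻² m².
d = κε₀A/C = 5.40 × 8.85×10⁻¹² × 7.08×10⁻² / 6.20×10⁻⁸ = 5.46×10⁻⁵ m.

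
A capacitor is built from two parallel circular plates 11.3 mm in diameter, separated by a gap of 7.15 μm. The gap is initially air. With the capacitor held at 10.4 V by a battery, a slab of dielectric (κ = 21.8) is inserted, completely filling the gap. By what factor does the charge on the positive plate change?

Q₂/Q₁ ≈ 21.8

Battery connected ⇒ V is held fixed.
C₂ = 21.8 C₁ and Q = CV, so Q₂/Q₁ = C₂/C₁ = 21.8.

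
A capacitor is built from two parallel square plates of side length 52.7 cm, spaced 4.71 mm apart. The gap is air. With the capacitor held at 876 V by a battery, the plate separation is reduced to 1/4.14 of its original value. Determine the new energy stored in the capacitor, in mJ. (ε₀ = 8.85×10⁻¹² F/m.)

A = (52.7 cm)² = 0.278 m².
Initially C₁ = ε₀A/d = 8.85×10⁻¹² × 0.278 / 4.71×10⁻³ = 5.22×10⁻¹⁰ F.
U₁ = 2.00×10⁻⁴ J.
Battery connected ⇒ V is held fixed. C₂ = 4.14 C₁ and U = ½CV², so U₂/U₁ = C₂/C₁ = 4.14.
U₂ = 4.14 × 2.00×10⁻⁴ = 8.29×10⁻⁴ J.

U ≈ 0.829 mJ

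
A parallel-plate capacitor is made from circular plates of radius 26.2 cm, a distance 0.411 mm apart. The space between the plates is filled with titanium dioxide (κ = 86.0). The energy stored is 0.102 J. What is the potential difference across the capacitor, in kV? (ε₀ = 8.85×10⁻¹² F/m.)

A = π(26.2 cm)² = 0.216 m².
C = κε₀A/d = 86.0 × 8.85×10⁻¹² × 0.216 / 4.11×10⁻⁴ = 3.99×10⁻⁷ F.
V = √(2U/C) = √(2 × 0.102 / 3.99×10⁻⁷) = 7.15×10² V.

V ≈ 0.715 kV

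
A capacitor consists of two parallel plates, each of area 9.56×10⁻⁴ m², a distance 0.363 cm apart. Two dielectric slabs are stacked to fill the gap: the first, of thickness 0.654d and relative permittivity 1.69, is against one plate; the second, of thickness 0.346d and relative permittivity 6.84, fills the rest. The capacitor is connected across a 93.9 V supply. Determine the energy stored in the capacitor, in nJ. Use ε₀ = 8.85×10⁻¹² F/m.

Stacked slabs ⇒ two capacitors in series, each with the full plate area.
C₁ = κ₁ε₀A/d₁ = 1.69 × 8.85×10⁻¹² × 9.56×10⁻⁴ / 2.37×10⁻³ = 6.02×10⁻¹² F.
C₂ = κ₂ε₀A/d₂ = 6.84 × 8.85×10⁻¹² × 9.56×10⁻⁴ / 1.26×10⁻³ = 4.61×10⁻¹¹ F.
C = (1/C₁ + 1/C₂)⁻¹ = 5.33×10⁻¹² F.
U = ½CV² = ½ × 5.33×10⁻¹² × (93.9)² = 2.35×10⁻⁸ J.

23.5 nJ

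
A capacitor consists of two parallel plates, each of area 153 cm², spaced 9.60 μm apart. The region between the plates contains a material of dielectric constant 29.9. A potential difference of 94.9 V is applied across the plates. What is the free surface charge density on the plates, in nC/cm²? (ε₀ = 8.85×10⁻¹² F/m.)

σ ≈ 262 nC/cm²

A = 153 cm² = 1.53×10⁻² m².
C = κε₀A/d = 29.9 × 8.85×10⁻¹² × 1.53×10⁻² / 9.60×10⁻⁶ = 4.22×10⁻⁷ F.
σ = Q/A = CV/A = 4.22×10⁻⁷ × 94.9 / 1.53×10⁻² = 2.62×10⁻³ C/m².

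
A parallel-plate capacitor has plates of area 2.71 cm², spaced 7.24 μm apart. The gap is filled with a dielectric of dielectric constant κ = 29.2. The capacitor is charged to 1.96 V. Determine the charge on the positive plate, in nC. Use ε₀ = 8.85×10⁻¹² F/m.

19.0 nC

A = 2.71 cm² = 2.71×10⁻⁴ m².
C = κε₀A/d = 29.2 × 8.85×10⁻¹² × 2.71×10⁻⁴ / 7.24×10⁻⁶ = 9.67×10⁻⁹ F.
Q = CV = 9.67×10⁻⁹ × 1.96 = 1.90×10⁻⁸ C.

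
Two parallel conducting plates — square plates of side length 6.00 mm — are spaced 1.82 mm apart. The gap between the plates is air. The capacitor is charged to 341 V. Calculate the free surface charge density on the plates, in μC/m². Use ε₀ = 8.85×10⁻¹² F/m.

A = (6.00 mm)² = 3.60×10⁻⁵ m².
C = ε₀A/d = 8.85×10⁻¹² × 3.60×10⁻⁵ / 1.82×10⁻³ = 1.75×10⁻¹³ F.
σ = Q/A = CV/A = 1.75×10⁻¹³ × 341 / 3.60×10⁻⁵ = 1.66×10⁻⁶ C/m².

σ ≈ 1.66 μC/m²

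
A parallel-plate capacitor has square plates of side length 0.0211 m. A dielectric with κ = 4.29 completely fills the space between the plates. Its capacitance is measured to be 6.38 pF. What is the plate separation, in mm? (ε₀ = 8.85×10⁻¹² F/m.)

2.65 mm

A = (0.0211 m)² = 4.45×10⁻⁴ m².
d = κε₀A/C = 4.29 × 8.85×10⁻¹² × 4.45×10⁻⁴ / 6.38×10⁻¹² = 2.65×10⁻³ m.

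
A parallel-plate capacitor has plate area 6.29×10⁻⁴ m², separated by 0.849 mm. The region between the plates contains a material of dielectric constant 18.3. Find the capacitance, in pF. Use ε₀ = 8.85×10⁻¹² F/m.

C ≈ 120 pF

C = κε₀A/d = 18.3 × 8.85×10⁻¹² × 6.29×10⁻⁴ / 8.49×10⁻⁴ = 1.20×10⁻¹⁰ F.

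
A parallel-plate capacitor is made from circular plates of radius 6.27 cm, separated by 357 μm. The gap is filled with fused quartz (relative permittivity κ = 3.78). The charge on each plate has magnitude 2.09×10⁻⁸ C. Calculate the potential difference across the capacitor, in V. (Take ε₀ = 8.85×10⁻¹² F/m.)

18.1 V

A = π(6.27 cm)² = 1.24×10⁻² m².
C = κε₀A/d = 3.78 × 8.85×10⁻¹² × 1.24×10⁻² / 3.57×10⁻⁴ = 1.16×10⁻⁹ F.
V = Q/C = 2.09×10⁻⁸ / 1.16×10⁻⁹ = 18.1 V.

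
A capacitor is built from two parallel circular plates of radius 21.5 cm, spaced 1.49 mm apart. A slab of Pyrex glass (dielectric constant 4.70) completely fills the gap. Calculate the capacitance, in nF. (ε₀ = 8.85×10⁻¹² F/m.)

A = π(21.5 cm)² = 0.145 m².
C = κε₀A/d = 4.70 × 8.85×10⁻¹² × 0.145 / 1.49×10⁻³ = 4.05×10⁻⁹ F.

4.05 nF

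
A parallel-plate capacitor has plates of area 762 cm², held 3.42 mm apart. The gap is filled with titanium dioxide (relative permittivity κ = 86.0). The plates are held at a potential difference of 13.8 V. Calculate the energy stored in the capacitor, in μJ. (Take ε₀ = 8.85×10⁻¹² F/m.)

A = 762 cm² = 7.62×10⁻² m².
C = κε₀A/d = 86.0 × 8.85×10⁻¹² × 7.62×10⁻² / 3.42×10⁻³ = 1.70×10⁻⁸ F.
U = ½CV² = ½ × 1.70×10⁻⁸ × (13.8)² = 1.61×10⁻⁶ J.

U ≈ 1.61 μJ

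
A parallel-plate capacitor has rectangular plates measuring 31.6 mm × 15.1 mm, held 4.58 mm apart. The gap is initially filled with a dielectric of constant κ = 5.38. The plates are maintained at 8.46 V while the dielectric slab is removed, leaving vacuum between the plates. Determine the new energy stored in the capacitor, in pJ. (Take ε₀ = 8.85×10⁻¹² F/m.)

U ≈ 33.0 pJ

A = 31.6 × 15.1 mm² = 4.77×10⁻⁴ m².
Initially C₁ = κε₀A/d = 5.38 × 8.85×10⁻¹² × 4.77×10⁻⁴ / 4.58×10⁻³ = 4.96×10⁻¹² F.
U₁ = 1.78×10⁻¹⁰ J.
Battery connected ⇒ V is held fixed. C₂ = 0.186 C₁ and U = ½CV², so U₂/U₁ = C₂/C₁ = 0.186.
U₂ = 0.186 × 1.78×10⁻¹⁰ = 3.30×10⁻¹¹ J.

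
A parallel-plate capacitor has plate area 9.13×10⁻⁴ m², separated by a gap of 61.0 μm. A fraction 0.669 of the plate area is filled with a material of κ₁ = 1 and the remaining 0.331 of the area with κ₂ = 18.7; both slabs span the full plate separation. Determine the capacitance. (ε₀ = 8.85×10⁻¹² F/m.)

0.909 nF

Side-by-side slabs ⇒ two capacitors in parallel, each spanning the full gap.
C₁ = κ₁ε₀A₁/d = 1.00 × 8.85×10⁻¹² × 6.11×10⁻⁴ / 6.10×10⁻⁵ = 8.86×10⁻¹¹ F.
C₂ = κ₂ε₀A₂/d = 18.7 × 8.85×10⁻¹² × 3.02×10⁻⁴ / 6.10×10⁻⁵ = 8.20×10⁻¹⁰ F.
C = C₁ + C₂ = 9.09×10⁻¹⁰ F.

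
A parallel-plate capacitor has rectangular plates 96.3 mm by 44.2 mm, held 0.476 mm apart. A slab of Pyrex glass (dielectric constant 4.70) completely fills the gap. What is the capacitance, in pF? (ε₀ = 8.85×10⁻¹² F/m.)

372 pF

A = 96.3 × 44.2 mm² = 4.26×10⁻³ m².
C = κε₀A/d = 4.70 × 8.85×10⁻¹² × 4.26×10⁻³ / 4.76×10⁻⁴ = 3.72×10⁻¹⁰ F.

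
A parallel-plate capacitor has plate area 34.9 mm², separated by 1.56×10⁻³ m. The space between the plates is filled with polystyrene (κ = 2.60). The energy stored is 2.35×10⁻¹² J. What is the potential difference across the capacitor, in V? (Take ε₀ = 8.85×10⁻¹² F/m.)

3.02 V

A = 34.9 mm² = 3.49×10⁻⁵ m².
C = κε₀A/d = 2.60 × 8.85×10⁻¹² × 3.49×10⁻⁵ / 1.56×10⁻³ = 5.15×10⁻¹³ F.
V = √(2U/C) = √(2 × 2.35×10⁻¹² / 5.15×10⁻¹³) = 3.02 V.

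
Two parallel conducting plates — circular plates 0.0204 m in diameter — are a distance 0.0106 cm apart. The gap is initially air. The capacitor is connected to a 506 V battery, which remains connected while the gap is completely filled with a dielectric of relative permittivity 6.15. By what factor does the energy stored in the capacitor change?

U₂/U₁ ≈ 6.15

Battery connected ⇒ V is held fixed.
C₂ = 6.15 C₁ and U = ½CV², so U₂/U₁ = C₂/C₁ = 6.15.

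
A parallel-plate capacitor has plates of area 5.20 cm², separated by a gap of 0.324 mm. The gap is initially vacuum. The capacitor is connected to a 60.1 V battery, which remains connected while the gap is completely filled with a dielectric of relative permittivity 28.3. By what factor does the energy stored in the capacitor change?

Battery connected ⇒ V is held fixed.
C₂ = 28.3 C₁ and U = ½CV², so U₂/U₁ = C₂/C₁ = 28.3.

U₂/U₁ ≈ 28.3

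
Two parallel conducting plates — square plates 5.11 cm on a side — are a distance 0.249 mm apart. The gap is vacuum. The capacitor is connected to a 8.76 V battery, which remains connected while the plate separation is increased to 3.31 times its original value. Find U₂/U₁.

Battery connected ⇒ V is held fixed.
C₂ = 0.302 C₁ and U = ½CV², so U₂/U₁ = C₂/C₁ = 0.302.

U₂/U₁ ≈ 0.302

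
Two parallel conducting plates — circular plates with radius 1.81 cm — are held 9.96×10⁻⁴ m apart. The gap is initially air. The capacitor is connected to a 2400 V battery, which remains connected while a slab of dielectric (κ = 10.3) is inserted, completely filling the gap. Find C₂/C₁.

C = κε₀A/d scales with κ, so C₂/C₁ = κ = 10.3.

C₂/C₁ ≈ 10.3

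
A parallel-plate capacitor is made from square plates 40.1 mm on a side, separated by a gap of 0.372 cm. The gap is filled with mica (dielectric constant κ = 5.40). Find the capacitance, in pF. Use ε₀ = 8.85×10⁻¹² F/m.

C ≈ 20.7 pF

A = (40.1 mm)² = 1.61×10⁻³ m².
C = κε₀A/d = 5.40 × 8.85×10⁻¹² × 1.61×10⁻³ / 3.72×10⁻³ = 2.07×10⁻¹¹ F.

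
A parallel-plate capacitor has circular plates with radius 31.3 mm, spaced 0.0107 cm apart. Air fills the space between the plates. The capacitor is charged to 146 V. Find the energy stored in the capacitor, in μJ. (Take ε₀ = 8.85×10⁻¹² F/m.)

A = π(31.3 mm)² = 3.08×10⁻³ m².
C = ε₀A/d = 8.85×10⁻¹² × 3.08×10⁻³ / 1.07×10⁻⁴ = 2.55×10⁻¹⁰ F.
U = ½CV² = ½ × 2.55×10⁻¹⁰ × (146)² = 2.71×10⁻⁶ J.

U ≈ 2.71 μJ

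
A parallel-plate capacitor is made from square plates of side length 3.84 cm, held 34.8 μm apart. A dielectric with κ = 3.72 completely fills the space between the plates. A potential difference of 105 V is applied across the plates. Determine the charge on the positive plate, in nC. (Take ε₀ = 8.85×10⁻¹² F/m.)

Q ≈ 146 nC

A = (3.84 cm)² = 1.47×10⁻³ m².
C = κε₀A/d = 3.72 × 8.85×10⁻¹² × 1.47×10⁻³ / 3.48×10⁻⁵ = 1.39×10⁻⁹ F.
Q = CV = 1.39×10⁻⁹ × 105 = 1.46×10⁻⁷ C.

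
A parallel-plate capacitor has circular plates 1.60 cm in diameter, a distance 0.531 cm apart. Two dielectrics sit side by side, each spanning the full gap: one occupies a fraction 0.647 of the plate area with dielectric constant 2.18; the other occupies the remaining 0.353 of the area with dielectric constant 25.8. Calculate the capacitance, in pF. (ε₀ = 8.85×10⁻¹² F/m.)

3.52 pF

A = π(1.60/2 cm)² = 2.01×10⁻⁴ m².
Side-by-side slabs ⇒ two capacitors in parallel, each spanning the full gap.
C₁ = κ₁ε₀A₁/d = 2.18 × 8.85×10⁻¹² × 1.30×10⁻⁴ / 5.31×10⁻³ = 4.73×10⁻¹³ F.
C₂ = κ₂ε₀A₂/d = 25.8 × 8.85×10⁻¹² × 7.10×10⁻⁵ / 5.31×10⁻³ = 3.05×10⁻¹² F.
C = C₁ + C₂ = 3.52×10⁻¹² F.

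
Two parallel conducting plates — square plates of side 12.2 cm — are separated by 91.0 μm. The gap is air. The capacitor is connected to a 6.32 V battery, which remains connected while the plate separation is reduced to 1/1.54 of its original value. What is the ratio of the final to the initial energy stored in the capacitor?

Battery connected ⇒ V is held fixed.
C₂ = 1.54 C₁ and U = ½CV², so U₂/U₁ = C₂/C₁ = 1.54.

1.54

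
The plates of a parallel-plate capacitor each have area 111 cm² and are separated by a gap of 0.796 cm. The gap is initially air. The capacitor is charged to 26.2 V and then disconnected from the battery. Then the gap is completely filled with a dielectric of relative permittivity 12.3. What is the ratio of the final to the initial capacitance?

C = κε₀A/d scales with κ, so C₂/C₁ = κ = 12.3.

C₂/C₁ ≈ 12.3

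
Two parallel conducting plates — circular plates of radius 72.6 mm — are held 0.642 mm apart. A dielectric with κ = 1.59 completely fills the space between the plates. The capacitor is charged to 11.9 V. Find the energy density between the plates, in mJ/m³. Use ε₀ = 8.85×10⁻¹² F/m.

E = V/d = 11.9 / 6.42×10⁻⁴ = 1.85×10⁴ V/m.
u = ½κε₀E² = ½ × 1.59 × 8.85×10⁻¹² × (1.85×10⁴)² = 2.42×10⁻³ J/m³.

2.42 mJ/m³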